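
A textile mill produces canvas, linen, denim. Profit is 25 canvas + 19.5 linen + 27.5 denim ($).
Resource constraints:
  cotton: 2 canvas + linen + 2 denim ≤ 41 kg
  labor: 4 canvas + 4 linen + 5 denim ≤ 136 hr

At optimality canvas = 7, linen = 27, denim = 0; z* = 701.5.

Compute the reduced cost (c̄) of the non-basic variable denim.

-1

Check each constraint at x*: cotton 41/41 (tight); labor 136/136 (tight).
Dual feasibility on the basic columns requires 2·y_cotton + 4·y_labor = 25, 1·y_cotton + 4·y_labor = 19.5.
This yields shadow prices y_cotton = 5.5, y_labor = 3.5.
Reduced cost of denim: c₃ − yᵀa₃ = 27.5 − (5.5·2 + 3.5·5) = 27.5 − 28.5 = -1.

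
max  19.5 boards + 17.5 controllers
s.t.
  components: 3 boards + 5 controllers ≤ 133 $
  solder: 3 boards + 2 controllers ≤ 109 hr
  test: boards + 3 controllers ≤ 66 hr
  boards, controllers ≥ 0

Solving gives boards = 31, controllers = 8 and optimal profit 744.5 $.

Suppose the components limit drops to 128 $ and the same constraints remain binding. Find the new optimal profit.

At the optimum: components uses 133 of 133 (binding); solder uses 109 of 109 (binding); test uses 55 of 66 (slack = 11).
Slack constraints have shadow price 0 (complementary slackness).
The binding rows give the dual system: 3·y_components + 3·y_solder = 19.5 and 5·y_components + 2·y_solder = 17.5.
→ y_components = 1.5 and y_solder = 5.
Δz = y_components·Δb = 1.5 × (-5) = -7.5, so new z* = 744.5 − 7.5 = 737.

737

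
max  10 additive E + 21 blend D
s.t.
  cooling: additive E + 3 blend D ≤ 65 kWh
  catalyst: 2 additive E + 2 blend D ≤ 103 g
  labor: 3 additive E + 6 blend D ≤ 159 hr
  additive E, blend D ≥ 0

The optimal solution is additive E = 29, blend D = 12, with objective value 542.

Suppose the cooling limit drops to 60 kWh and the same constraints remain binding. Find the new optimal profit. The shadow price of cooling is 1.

Δb = -5, so new z* = 542 + (1)·(-5) = 542 − 5 = 537.

537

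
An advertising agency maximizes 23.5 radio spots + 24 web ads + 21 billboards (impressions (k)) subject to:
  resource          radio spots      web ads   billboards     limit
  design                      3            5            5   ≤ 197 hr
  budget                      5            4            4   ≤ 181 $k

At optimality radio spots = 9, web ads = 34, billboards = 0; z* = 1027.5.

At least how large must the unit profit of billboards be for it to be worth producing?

At the optimum: design uses 197 of 197 (binding); budget uses 181 of 181 (binding).
The binding rows give the dual system: 3·y_design + 5·y_budget = 23.5 and 5·y_design + 4·y_budget = 24.
Solving: y_design = 2, y_budget = 3.5.
billboards enters the basis when its profit ≥ yᵀa₃ = 2·5 + 3.5·4 = 24.

24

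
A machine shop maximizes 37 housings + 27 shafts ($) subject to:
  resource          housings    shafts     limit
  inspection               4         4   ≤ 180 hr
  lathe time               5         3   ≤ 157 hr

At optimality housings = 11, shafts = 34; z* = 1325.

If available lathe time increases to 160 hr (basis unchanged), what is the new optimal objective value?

1340

Check each constraint at x*: inspection 180/180 (tight); lathe time 157/157 (tight).
The binding rows give the dual system: 4·y_inspection + 5·y_lathe time = 37 and 4·y_inspection + 3·y_lathe time = 27.
→ y_inspection = 3 and y_lathe time = 5.
Δz = y_lathe time·Δb = 5 × (3) = 15, so new z* = 1325 + 15 = 1340.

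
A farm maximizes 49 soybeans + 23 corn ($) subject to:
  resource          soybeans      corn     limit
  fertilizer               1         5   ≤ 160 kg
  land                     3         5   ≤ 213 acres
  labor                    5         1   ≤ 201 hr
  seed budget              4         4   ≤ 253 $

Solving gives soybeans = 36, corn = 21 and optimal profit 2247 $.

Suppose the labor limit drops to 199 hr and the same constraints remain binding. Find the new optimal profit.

Binding: land and labor. Non-binding: fertilizer (19 unused), seed budget (25 unused).
By complementary slackness, y = 0 for the non-binding constraints.
The binding rows give the dual system: 3·y_land + 5·y_labor = 49 and 5·y_land + 1·y_labor = 23.
→ y_land = 3 and y_labor = 8.
Δz = y_labor·Δb = 8 × (-2) = -16, so new z* = 2247 − 16 = 2231.

2231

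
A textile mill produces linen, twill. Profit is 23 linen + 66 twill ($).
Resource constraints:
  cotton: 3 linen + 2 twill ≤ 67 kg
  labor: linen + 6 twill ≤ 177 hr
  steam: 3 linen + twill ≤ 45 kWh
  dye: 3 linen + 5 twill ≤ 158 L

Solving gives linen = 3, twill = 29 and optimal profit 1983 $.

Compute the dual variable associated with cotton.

4.5

Check each constraint at x*: cotton 67/67 (tight); labor 177/177 (tight); steam 38/45 (slack 7); dye 154/158 (slack 4).
Since steam, dye are not tight, their duals are 0.
From A_Bᵀ y = c: 3·y_cotton + 1·y_labor = 23; 2·y_cotton + 6·y_labor = 66.
This yields shadow prices y_cotton = 4.5, y_labor = 9.5.
Shadow price of cotton = 4.5.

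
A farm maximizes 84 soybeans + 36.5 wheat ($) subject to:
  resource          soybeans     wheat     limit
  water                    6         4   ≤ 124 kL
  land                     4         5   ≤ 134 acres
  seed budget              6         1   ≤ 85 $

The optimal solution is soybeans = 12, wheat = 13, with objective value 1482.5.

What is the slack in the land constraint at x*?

21

land used = 4·12 + 5·13 = 113; slack = 134 − 113 = 21.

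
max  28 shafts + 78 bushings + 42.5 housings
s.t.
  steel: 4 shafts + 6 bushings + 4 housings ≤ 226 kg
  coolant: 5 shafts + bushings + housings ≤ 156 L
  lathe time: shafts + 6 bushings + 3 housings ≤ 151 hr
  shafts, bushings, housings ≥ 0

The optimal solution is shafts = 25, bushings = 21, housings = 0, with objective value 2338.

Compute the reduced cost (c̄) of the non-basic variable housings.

-1.5

Binding: steel and lathe time. Non-binding: coolant (10 unused).
By complementary slackness, y = 0 for the non-binding constraint.
From A_Bᵀ y = c: 4·y_steel + 1·y_lathe time = 28; 6·y_steel + 6·y_lathe time = 78.
Solving: y_steel = 5, y_lathe time = 8.
Reduced cost of housings: c₃ − yᵀa₃ = 42.5 − (5·4 + 8·3) = 42.5 − 44 = -1.5.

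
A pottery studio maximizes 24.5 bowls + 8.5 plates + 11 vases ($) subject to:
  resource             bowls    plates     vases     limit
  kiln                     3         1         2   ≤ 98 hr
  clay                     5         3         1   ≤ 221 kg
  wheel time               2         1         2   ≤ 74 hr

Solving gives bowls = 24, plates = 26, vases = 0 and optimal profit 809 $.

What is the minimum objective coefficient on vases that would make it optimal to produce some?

Check each constraint at x*: kiln 98/98 (tight); clay 198/221 (slack 23); wheel time 74/74 (tight).
Since clay is not tight, its dual is 0.
The binding rows give the dual system: 3·y_kiln + 2·y_wheel time = 24.5 and 1·y_kiln + 1·y_wheel time = 8.5.
→ y_kiln = 7.5 and y_wheel time = 1.
vases enters the basis when its profit ≥ yᵀa₃ = 7.5·2 + 1·2 = 17.

17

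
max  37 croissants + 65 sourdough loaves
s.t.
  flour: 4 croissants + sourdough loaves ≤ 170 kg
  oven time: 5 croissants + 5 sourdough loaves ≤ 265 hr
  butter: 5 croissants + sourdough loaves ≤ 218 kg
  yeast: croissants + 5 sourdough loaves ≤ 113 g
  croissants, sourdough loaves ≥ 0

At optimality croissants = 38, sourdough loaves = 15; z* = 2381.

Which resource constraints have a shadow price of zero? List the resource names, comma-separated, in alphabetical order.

butter, flour

flour: 167/170 (slack 3)
oven time: 265/265 (binding)
butter: 205/218 (slack 13)
yeast: 113/113 (binding)
By complementary slackness, a constraint with positive slack has shadow price 0 → butter, flour.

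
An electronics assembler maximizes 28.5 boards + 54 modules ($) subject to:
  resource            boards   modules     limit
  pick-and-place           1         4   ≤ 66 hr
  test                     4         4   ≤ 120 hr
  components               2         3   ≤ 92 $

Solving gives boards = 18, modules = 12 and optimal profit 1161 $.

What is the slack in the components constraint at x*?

components used = 2·18 + 3·12 = 72; slack = 92 − 72 = 20.

20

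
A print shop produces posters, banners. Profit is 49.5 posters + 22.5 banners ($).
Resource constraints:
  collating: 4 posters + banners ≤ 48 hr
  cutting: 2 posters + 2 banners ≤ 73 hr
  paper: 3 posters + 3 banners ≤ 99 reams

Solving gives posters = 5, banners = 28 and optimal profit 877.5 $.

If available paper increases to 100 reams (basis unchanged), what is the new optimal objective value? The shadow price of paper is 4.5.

882

Δb = 1, so new z* = 877.5 + (4.5)·(1) = 877.5 + 4.5 = 882.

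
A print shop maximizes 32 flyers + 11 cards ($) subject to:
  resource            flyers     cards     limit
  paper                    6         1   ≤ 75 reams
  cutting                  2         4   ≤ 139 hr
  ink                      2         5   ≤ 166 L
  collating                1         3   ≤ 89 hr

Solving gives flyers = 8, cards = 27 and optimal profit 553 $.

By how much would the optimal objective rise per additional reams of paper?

5

Binding: paper and collating. Non-binding: cutting (15 unused), ink (15 unused).
Slack constraints have shadow price 0 (complementary slackness).
Dual feasibility on the basic columns requires 6·y_paper + 1·y_collating = 32, 1·y_paper + 3·y_collating = 11.
Solving: y_paper = 5, y_collating = 2.
Shadow price of paper = 5.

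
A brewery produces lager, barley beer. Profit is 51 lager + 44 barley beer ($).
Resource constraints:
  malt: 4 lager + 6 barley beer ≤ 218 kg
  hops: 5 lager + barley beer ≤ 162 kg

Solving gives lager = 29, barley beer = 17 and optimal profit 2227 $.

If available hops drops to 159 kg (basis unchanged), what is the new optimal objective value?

2212

Both malt and hops are binding at x*.
Dual feasibility on the basic columns requires 4·y_malt + 5·y_hops = 51, 6·y_malt + 1·y_hops = 44.
This yields shadow prices y_malt = 6.5, y_hops = 5.
Δz = y_hops·Δb = 5 × (-3) = -15, so new z* = 2227 − 15 = 2212.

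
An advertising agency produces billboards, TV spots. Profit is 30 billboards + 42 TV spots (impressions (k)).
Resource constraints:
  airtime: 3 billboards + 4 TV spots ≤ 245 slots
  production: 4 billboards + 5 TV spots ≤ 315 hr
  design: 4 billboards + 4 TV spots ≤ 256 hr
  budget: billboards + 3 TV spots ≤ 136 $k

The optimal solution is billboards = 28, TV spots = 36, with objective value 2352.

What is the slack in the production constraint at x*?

23

production used = 4·28 + 5·36 = 292; slack = 315 − 292 = 23.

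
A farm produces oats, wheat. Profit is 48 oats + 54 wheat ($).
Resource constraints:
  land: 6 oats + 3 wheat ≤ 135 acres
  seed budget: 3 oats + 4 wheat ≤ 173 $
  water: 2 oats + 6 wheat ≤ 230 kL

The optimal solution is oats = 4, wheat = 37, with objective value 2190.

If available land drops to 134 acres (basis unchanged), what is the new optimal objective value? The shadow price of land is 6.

Δb = -1, so new z* = 2190 + (6)·(-1) = 2190 − 6 = 2184.

2184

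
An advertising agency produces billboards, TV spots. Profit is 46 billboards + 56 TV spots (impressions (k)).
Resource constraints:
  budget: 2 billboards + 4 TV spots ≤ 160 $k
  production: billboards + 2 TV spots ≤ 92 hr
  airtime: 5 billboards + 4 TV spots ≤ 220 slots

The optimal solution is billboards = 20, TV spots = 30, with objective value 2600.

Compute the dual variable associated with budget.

8

Binding: budget and airtime. Non-binding: production (12 unused).
By complementary slackness, y = 0 for the non-binding constraint.
From A_Bᵀ y = c: 2·y_budget + 5·y_airtime = 46; 4·y_budget + 4·y_airtime = 56.
→ y_budget = 8 and y_airtime = 6.
Shadow price of budget = 8.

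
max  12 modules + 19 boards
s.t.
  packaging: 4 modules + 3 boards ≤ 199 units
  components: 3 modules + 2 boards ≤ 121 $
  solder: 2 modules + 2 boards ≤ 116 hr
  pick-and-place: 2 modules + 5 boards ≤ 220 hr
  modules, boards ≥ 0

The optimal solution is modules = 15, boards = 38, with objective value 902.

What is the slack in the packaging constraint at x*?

25

packaging used = 4·15 + 3·38 = 174; slack = 199 − 174 = 25.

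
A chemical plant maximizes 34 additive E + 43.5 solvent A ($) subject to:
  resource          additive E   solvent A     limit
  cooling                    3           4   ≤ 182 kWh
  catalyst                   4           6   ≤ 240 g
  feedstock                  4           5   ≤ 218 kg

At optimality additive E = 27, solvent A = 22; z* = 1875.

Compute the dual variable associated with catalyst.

1

Check each constraint at x*: cooling 169/182 (slack 13); catalyst 240/240 (tight); feedstock 218/218 (tight).
By complementary slackness, y = 0 for the non-binding constraint.
From A_Bᵀ y = c: 4·y_catalyst + 4·y_feedstock = 34; 6·y_catalyst + 5·y_feedstock = 43.5.
This yields shadow prices y_catalyst = 1, y_feedstock = 7.5.
Shadow price of catalyst = 1.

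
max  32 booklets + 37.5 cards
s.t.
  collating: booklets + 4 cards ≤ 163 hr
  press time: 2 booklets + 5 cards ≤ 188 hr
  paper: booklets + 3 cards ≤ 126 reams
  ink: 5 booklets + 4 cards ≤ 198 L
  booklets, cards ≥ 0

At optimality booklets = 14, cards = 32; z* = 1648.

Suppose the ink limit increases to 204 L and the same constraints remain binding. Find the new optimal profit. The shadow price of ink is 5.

Δb = 6, so new z* = 1648 + (5)·(6) = 1648 + 30 = 1678.

1678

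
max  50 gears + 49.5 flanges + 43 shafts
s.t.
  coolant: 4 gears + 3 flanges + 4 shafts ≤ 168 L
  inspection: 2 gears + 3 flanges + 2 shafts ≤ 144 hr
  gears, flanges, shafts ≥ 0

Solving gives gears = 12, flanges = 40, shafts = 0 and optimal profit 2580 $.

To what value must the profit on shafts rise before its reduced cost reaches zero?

50

At the optimum: coolant uses 168 of 168 (binding); inspection uses 144 of 144 (binding).
The binding rows give the dual system: 4·y_coolant + 2·y_inspection = 50 and 3·y_coolant + 3·y_inspection = 49.5.
→ y_coolant = 8.5 and y_inspection = 8.
shafts enters the basis when its profit ≥ yᵀa₃ = 8.5·4 + 8·2 = 50.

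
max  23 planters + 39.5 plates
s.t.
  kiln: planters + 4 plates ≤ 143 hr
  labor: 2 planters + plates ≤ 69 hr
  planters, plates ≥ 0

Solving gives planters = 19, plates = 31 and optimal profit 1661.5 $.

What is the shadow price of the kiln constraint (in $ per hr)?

8

Both kiln and labor are binding at x*.
The binding rows give the dual system: 1·y_kiln + 2·y_labor = 23 and 4·y_kiln + 1·y_labor = 39.5.
→ y_kiln = 8 and y_labor = 7.5.
Shadow price of kiln = 8.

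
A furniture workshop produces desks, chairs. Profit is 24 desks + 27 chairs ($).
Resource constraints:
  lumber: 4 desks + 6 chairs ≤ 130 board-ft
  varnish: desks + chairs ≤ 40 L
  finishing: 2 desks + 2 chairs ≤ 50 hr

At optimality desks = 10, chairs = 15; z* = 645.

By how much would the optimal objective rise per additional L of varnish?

0

Binding: lumber and finishing. Non-binding: varnish (15 unused).
Since varnish is not tight, its dual is 0.
The binding rows give the dual system: 4·y_lumber + 2·y_finishing = 24 and 6·y_lumber + 2·y_finishing = 27.
→ y_lumber = 1.5 and y_finishing = 9.
Shadow price of varnish = 0.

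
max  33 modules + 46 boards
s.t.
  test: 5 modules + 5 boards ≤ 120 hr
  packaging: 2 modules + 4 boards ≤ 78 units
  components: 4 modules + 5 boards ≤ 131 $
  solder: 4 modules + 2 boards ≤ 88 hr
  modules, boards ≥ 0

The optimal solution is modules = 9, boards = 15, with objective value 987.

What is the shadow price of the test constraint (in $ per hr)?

Binding: test and packaging. Non-binding: components (20 unused), solder (22 unused).
By complementary slackness, y = 0 for the non-binding constraints.
Dual feasibility on the basic columns requires 5·y_test + 2·y_packaging = 33, 5·y_test + 4·y_packaging = 46.
This yields shadow prices y_test = 4, y_packaging = 6.5.
Shadow price of test = 4.

4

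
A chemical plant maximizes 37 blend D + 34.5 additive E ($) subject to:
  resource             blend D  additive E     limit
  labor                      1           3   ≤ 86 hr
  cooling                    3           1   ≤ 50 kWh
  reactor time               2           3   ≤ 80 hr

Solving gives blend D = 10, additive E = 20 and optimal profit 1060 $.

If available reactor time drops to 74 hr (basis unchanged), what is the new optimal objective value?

At the optimum: labor uses 70 of 86 (slack = 16); cooling uses 50 of 50 (binding); reactor time uses 80 of 80 (binding).
Since labor is not tight, its dual is 0.
Dual feasibility on the basic columns requires 3·y_cooling + 2·y_reactor time = 37, 1·y_cooling + 3·y_reactor time = 34.5.
Solving: y_cooling = 6, y_reactor time = 9.5.
Δz = y_reactor time·Δb = 9.5 × (-6) = -57, so new z* = 1060 − 57 = 1003.

1003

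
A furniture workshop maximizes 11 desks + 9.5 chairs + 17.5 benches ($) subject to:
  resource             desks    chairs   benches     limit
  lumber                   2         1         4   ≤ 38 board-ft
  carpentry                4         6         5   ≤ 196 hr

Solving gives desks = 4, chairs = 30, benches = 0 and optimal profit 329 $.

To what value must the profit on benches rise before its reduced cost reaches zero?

19

Both lumber and carpentry are binding at x*.
Dual feasibility on the basic columns requires 2·y_lumber + 4·y_carpentry = 11, 1·y_lumber + 6·y_carpentry = 9.5.
This yields shadow prices y_lumber = 3.5, y_carpentry = 1.
benches enters the basis when its profit ≥ yᵀa₃ = 3.5·4 + 1·5 = 19.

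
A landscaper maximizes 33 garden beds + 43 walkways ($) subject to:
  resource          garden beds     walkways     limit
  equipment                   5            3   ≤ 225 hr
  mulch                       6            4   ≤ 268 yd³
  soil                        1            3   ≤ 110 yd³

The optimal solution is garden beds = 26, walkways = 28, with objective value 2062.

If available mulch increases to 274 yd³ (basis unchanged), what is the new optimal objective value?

At the optimum: equipment uses 214 of 225 (slack = 11); mulch uses 268 of 268 (binding); soil uses 110 of 110 (binding).
Slack constraints have shadow price 0 (complementary slackness).
From A_Bᵀ y = c: 6·y_mulch + 1·y_soil = 33; 4·y_mulch + 3·y_soil = 43.
→ y_mulch = 4 and y_soil = 9.
Δz = y_mulch·Δb = 4 × (6) = 24, so new z* = 2062 + 24 = 2086.

2086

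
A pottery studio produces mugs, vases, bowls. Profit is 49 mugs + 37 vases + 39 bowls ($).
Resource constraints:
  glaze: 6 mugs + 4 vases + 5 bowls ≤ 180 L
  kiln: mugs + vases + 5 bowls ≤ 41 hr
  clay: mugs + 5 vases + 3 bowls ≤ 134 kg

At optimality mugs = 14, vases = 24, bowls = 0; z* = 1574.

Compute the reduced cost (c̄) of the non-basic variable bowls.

Check each constraint at x*: glaze 180/180 (tight); kiln 38/41 (slack 3); clay 134/134 (tight).
Slack constraints have shadow price 0 (complementary slackness).
The binding rows give the dual system: 6·y_glaze + 1·y_clay = 49 and 4·y_glaze + 5·y_clay = 37.
→ y_glaze = 8 and y_clay = 1.
Reduced cost of bowls: c₃ − yᵀa₃ = 39 − (8·5 + 1·3) = 39 − 43 = -4.

-4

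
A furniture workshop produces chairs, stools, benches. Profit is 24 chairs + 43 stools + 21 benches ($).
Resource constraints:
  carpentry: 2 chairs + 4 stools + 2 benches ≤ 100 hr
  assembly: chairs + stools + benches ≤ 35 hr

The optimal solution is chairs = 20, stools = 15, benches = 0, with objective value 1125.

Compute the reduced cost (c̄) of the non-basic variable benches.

-3

Check each constraint at x*: carpentry 100/100 (tight); assembly 35/35 (tight).
Dual feasibility on the basic columns requires 2·y_carpentry + 1·y_assembly = 24, 4·y_carpentry + 1·y_assembly = 43.
Solving: y_carpentry = 9.5, y_assembly = 5.
Reduced cost of benches: c₃ − yᵀa₃ = 21 − (9.5·2 + 5·1) = 21 − 24 = -3.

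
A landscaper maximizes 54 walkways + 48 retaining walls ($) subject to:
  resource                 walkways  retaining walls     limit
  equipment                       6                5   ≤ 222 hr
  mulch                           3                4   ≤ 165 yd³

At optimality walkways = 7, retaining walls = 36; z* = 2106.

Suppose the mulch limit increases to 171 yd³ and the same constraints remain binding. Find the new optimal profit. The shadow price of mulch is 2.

Δb = 6, so new z* = 2106 + (2)·(6) = 2106 + 12 = 2118.

2118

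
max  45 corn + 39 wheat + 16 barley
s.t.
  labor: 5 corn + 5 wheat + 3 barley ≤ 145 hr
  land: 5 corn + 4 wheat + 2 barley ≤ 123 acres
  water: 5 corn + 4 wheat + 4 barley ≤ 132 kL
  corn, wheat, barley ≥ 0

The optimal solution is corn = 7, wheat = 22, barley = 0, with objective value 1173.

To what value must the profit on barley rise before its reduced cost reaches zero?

21

At the optimum: labor uses 145 of 145 (binding); land uses 123 of 123 (binding); water uses 123 of 132 (slack = 9).
By complementary slackness, y = 0 for the non-binding constraint.
The binding rows give the dual system: 5·y_labor + 5·y_land = 45 and 5·y_labor + 4·y_land = 39.
This yields shadow prices y_labor = 3, y_land = 6.
barley enters the basis when its profit ≥ yᵀa₃ = 3·3 + 6·2 = 21.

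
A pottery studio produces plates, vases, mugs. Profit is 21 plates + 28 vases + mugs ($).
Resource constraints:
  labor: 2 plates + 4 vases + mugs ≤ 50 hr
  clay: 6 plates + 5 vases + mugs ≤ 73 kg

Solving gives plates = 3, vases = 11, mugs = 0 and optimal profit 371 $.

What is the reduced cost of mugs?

-5.5

Check each constraint at x*: labor 50/50 (tight); clay 73/73 (tight).
From A_Bᵀ y = c: 2·y_labor + 6·y_clay = 21; 4·y_labor + 5·y_clay = 28.
→ y_labor = 4.5 and y_clay = 2.
Reduced cost of mugs: c₃ − yᵀa₃ = 1 − (4.5·1 + 2·1) = 1 − 6.5 = -5.5.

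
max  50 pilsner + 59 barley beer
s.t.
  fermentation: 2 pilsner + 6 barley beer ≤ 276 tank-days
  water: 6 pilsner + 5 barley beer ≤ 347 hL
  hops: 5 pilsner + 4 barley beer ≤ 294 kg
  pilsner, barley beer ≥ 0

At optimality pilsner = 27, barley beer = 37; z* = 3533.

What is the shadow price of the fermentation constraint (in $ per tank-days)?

4

Check each constraint at x*: fermentation 276/276 (tight); water 347/347 (tight); hops 283/294 (slack 11).
Slack constraints have shadow price 0 (complementary slackness).
From A_Bᵀ y = c: 2·y_fermentation + 6·y_water = 50; 6·y_fermentation + 5·y_water = 59.
Solving: y_fermentation = 4, y_water = 7.
Shadow price of fermentation = 4.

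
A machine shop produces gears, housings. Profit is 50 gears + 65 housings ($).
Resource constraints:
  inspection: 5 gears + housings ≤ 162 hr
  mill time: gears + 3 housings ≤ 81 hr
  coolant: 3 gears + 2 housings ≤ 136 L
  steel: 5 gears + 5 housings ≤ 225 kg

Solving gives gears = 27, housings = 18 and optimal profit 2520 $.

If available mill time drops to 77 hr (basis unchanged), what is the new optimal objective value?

2490

At the optimum: inspection uses 153 of 162 (slack = 9); mill time uses 81 of 81 (binding); coolant uses 117 of 136 (slack = 19); steel uses 225 of 225 (binding).
Slack constraints have shadow price 0 (complementary slackness).
The binding rows give the dual system: 1·y_mill time + 5·y_steel = 50 and 3·y_mill time + 5·y_steel = 65.
Solving: y_mill time = 7.5, y_steel = 8.5.
Δz = y_mill time·Δb = 7.5 × (-4) = -30, so new z* = 2520 − 30 = 2490.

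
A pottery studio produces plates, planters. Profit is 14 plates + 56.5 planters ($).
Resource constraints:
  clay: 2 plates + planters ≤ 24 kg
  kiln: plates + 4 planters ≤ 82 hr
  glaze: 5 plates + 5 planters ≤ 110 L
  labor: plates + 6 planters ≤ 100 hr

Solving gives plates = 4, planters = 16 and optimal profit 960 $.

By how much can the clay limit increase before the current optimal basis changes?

Binding constraints: clay, labor. The basis is B = [[2,1],[1,6]] with det 11.
Per unit increase in clay, x* moves by d = (0.5455, -0.0909).
The basis stays optimal until glaze becomes binding; allowable increase = 4.4 kg.

4.4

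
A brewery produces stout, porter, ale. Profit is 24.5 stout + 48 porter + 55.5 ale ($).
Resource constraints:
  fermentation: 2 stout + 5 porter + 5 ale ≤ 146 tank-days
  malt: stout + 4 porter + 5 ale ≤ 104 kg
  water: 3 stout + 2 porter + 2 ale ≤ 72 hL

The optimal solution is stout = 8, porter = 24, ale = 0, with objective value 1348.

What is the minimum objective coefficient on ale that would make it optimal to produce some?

57.5

At the optimum: fermentation uses 136 of 146 (slack = 10); malt uses 104 of 104 (binding); water uses 72 of 72 (binding).
Slack constraints have shadow price 0 (complementary slackness).
From A_Bᵀ y = c: 1·y_malt + 3·y_water = 24.5; 4·y_malt + 2·y_water = 48.
→ y_malt = 9.5 and y_water = 5.
ale enters the basis when its profit ≥ yᵀa₃ = 9.5·5 + 5·2 = 57.5.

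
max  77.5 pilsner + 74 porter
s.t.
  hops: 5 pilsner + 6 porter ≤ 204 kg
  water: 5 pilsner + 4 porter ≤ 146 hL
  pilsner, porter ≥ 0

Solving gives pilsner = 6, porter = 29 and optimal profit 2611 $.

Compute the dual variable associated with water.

9.5

Both hops and water are binding at x*.
Dual feasibility on the basic columns requires 5·y_hops + 5·y_water = 77.5, 6·y_hops + 4·y_water = 74.
This yields shadow prices y_hops = 6, y_water = 9.5.
Shadow price of water = 9.5.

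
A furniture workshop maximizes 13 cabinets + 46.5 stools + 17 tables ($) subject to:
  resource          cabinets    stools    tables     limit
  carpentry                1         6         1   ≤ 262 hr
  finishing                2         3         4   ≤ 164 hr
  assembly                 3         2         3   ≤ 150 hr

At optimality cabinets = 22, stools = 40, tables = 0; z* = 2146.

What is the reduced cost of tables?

Binding: carpentry and finishing. Non-binding: assembly (4 unused).
Since assembly is not tight, its dual is 0.
The binding rows give the dual system: 1·y_carpentry + 2·y_finishing = 13 and 6·y_carpentry + 3·y_finishing = 46.5.
→ y_carpentry = 6 and y_finishing = 3.5.
Reduced cost of tables: c₃ − yᵀa₃ = 17 − (6·1 + 3.5·4) = 17 − 20 = -3.

-3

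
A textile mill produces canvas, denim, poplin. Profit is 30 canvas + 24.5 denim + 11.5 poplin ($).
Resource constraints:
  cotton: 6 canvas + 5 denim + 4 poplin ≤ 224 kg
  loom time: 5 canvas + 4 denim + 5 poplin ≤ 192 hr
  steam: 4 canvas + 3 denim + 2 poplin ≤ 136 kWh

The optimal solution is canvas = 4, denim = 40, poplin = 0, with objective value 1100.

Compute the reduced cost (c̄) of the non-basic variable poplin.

-7.5

At the optimum: cotton uses 224 of 224 (binding); loom time uses 180 of 192 (slack = 12); steam uses 136 of 136 (binding).
Since loom time is not tight, its dual is 0.
From A_Bᵀ y = c: 6·y_cotton + 4·y_steam = 30; 5·y_cotton + 3·y_steam = 24.5.
→ y_cotton = 4 and y_steam = 1.5.
Reduced cost of poplin: c₃ − yᵀa₃ = 11.5 − (4·4 + 1.5·2) = 11.5 − 19 = -7.5.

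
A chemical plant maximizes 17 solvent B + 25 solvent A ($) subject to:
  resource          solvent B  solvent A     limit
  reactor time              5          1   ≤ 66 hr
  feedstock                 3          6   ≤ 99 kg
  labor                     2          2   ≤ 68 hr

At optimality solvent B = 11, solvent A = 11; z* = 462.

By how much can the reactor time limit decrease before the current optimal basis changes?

49.5

Binding constraints: reactor time, feedstock. The basis is B = [[5,1],[3,6]] with det 27.
Per unit decrease in reactor time, x* moves by d = (-0.2222, 0.1111).
The basis stays optimal until solvent B reaches 0; allowable decrease = 49.5 hr.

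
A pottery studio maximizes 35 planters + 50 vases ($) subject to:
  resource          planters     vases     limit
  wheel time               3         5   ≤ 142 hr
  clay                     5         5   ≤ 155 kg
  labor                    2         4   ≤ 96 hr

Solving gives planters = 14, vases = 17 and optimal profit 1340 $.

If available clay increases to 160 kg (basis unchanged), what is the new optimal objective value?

1360

Binding: clay and labor. Non-binding: wheel time (15 unused).
Slack constraints have shadow price 0 (complementary slackness).
Dual feasibility on the basic columns requires 5·y_clay + 2·y_labor = 35, 5·y_clay + 4·y_labor = 50.
This yields shadow prices y_clay = 4, y_labor = 7.5.
Δz = y_clay·Δb = 4 × (5) = 20, so new z* = 1340 + 20 = 1360.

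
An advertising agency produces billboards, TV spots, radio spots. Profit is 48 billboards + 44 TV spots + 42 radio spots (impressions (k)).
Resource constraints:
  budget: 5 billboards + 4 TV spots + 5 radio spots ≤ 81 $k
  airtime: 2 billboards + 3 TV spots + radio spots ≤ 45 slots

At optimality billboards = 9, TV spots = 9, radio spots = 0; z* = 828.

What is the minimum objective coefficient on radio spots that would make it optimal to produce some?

Check each constraint at x*: budget 81/81 (tight); airtime 45/45 (tight).
Dual feasibility on the basic columns requires 5·y_budget + 2·y_airtime = 48, 4·y_budget + 3·y_airtime = 44.
Solving: y_budget = 8, y_airtime = 4.
radio spots enters the basis when its profit ≥ yᵀa₃ = 8·5 + 4·1 = 44.

44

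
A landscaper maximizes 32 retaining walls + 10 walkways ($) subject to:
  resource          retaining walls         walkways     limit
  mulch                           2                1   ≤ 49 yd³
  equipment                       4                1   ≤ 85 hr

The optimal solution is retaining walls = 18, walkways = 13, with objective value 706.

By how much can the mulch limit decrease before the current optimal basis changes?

Binding constraints: mulch, equipment. The basis is B = [[2,1],[4,1]] with det -2.
Per unit decrease in mulch, x* moves by d = (0.5, -2).
The basis stays optimal until walkways reaches 0; allowable decrease = 6.5 yd³.

6.5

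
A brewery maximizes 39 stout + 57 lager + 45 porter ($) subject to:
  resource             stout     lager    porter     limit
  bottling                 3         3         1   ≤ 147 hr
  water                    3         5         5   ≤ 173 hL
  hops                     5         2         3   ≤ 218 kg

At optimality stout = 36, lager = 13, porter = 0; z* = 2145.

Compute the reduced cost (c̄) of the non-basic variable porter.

Binding: bottling and water. Non-binding: hops (12 unused).
By complementary slackness, y = 0 for the non-binding constraint.
From A_Bᵀ y = c: 3·y_bottling + 3·y_water = 39; 3·y_bottling + 5·y_water = 57.
→ y_bottling = 4 and y_water = 9.
Reduced cost of porter: c₃ − yᵀa₃ = 45 − (4·1 + 9·5) = 45 − 49 = -4.

-4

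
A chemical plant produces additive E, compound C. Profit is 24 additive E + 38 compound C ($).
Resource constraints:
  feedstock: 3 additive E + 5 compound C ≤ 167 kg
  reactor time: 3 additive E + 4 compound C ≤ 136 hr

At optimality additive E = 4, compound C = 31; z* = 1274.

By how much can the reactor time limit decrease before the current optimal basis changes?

Binding constraints: feedstock, reactor time. The basis is B = [[3,5],[3,4]] with det -3.
Per unit decrease in reactor time, x* moves by d = (-1.6667, 1).
The basis stays optimal until additive E reaches 0; allowable decrease = 2.4 hr.

2.4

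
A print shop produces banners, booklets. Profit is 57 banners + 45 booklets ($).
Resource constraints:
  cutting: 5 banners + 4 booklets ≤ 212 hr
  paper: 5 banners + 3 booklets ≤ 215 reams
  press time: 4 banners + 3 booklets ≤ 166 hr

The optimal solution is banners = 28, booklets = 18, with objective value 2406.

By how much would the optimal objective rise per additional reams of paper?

Binding: cutting and press time. Non-binding: paper (21 unused).
Slack constraints have shadow price 0 (complementary slackness).
Dual feasibility on the basic columns requires 5·y_cutting + 4·y_press time = 57, 4·y_cutting + 3·y_press time = 45.
→ y_cutting = 9 and y_press time = 3.
Shadow price of paper = 0.

0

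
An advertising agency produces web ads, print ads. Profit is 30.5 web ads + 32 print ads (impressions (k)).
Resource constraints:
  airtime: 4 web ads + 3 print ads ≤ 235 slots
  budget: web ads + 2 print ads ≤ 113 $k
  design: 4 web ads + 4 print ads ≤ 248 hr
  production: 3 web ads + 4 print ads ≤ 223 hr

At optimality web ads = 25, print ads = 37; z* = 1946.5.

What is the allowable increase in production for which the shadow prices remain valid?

14

Binding constraints: design, production. The basis is B = [[4,4],[3,4]] with det 4.
Per unit increase in production, x* moves by d = (-1, 1).
The basis stays optimal until budget becomes binding; allowable increase = 14 hr.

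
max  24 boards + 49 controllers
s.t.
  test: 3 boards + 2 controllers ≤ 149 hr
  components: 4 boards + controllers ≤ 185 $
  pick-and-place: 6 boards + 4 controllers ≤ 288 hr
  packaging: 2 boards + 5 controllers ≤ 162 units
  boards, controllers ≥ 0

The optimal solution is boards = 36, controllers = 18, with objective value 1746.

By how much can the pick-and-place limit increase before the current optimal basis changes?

Binding constraints: pick-and-place, packaging. The basis is B = [[6,4],[2,5]] with det 22.
Per unit increase in pick-and-place, x* moves by d = (0.2273, -0.0909).
The basis stays optimal until test becomes binding; allowable increase = 10 hr.

10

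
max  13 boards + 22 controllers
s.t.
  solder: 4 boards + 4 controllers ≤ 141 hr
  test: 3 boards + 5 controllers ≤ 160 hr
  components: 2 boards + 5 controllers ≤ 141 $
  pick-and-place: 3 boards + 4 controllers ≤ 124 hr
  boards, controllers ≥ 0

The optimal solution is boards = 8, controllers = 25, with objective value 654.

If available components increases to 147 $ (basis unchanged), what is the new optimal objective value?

666

Check each constraint at x*: solder 132/141 (slack 9); test 149/160 (slack 11); components 141/141 (tight); pick-and-place 124/124 (tight).
By complementary slackness, y = 0 for the non-binding constraints.
Dual feasibility on the basic columns requires 2·y_components + 3·y_pick-and-place = 13, 5·y_components + 4·y_pick-and-place = 22.
This yields shadow prices y_components = 2, y_pick-and-place = 3.
Δz = y_components·Δb = 2 × (6) = 12, so new z* = 654 + 12 = 666.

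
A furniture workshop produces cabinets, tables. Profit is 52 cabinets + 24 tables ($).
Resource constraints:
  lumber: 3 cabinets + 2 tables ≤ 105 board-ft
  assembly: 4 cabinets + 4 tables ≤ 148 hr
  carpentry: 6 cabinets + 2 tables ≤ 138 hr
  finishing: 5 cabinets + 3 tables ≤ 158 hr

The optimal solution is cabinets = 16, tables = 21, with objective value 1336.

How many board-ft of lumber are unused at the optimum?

lumber used = 3·16 + 2·21 = 90; slack = 105 − 90 = 15.

15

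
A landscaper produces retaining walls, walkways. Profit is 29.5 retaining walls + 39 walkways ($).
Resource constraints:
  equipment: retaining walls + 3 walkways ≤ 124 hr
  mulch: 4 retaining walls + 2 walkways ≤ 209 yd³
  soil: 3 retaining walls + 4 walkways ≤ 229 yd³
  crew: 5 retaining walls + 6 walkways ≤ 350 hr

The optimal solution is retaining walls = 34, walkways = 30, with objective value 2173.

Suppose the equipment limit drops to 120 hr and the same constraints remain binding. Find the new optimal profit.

2165

Binding: equipment and crew. Non-binding: mulch (13 unused), soil (7 unused).
Slack constraints have shadow price 0 (complementary slackness).
From A_Bᵀ y = c: 1·y_equipment + 5·y_crew = 29.5; 3·y_equipment + 6·y_crew = 39.
This yields shadow prices y_equipment = 2, y_crew = 5.5.
Δz = y_equipment·Δb = 2 × (-4) = -8, so new z* = 2173 − 8 = 2165.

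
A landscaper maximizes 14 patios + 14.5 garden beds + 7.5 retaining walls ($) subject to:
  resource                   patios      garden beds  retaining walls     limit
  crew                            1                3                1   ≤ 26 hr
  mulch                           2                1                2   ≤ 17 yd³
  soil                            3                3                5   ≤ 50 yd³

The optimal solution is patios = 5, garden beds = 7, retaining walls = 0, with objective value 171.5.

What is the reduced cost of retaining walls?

Binding: crew and mulch. Non-binding: soil (14 unused).
Slack constraints have shadow price 0 (complementary slackness).
The binding rows give the dual system: 1·y_crew + 2·y_mulch = 14 and 3·y_crew + 1·y_mulch = 14.5.
→ y_crew = 3 and y_mulch = 5.5.
Reduced cost of retaining walls: c₃ − yᵀa₃ = 7.5 − (3·1 + 5.5·2) = 7.5 − 14 = -6.5.

-6.5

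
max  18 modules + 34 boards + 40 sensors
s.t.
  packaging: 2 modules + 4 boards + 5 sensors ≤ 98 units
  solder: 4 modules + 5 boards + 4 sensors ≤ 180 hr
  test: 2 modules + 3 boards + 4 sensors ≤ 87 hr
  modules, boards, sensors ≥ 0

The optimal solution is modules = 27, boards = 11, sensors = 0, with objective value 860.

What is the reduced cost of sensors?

-3

At the optimum: packaging uses 98 of 98 (binding); solder uses 163 of 180 (slack = 17); test uses 87 of 87 (binding).
Since solder is not tight, its dual is 0.
Dual feasibility on the basic columns requires 2·y_packaging + 2·y_test = 18, 4·y_packaging + 3·y_test = 34.
This yields shadow prices y_packaging = 7, y_test = 2.
Reduced cost of sensors: c₃ − yᵀa₃ = 40 − (7·5 + 2·4) = 40 − 43 = -3.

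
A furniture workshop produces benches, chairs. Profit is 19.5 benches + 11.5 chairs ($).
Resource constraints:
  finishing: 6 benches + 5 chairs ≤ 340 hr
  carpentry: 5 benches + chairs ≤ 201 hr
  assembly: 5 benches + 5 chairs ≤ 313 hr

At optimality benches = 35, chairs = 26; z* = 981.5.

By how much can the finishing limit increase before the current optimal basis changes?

Binding constraints: finishing, carpentry. The basis is B = [[6,5],[5,1]] with det -19.
Per unit increase in finishing, x* moves by d = (-0.0526, 0.2632).
The basis stays optimal until assembly becomes binding; allowable increase = 7.6 hr.

7.6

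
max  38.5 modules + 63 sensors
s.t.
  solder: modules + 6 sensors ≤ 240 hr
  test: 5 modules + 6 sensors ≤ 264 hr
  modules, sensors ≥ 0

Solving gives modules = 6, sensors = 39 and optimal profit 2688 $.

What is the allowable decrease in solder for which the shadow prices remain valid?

Binding constraints: solder, test. The basis is B = [[1,6],[5,6]] with det -24.
Per unit decrease in solder, x* moves by d = (0.25, -0.2083).
The basis stays optimal until sensors reaches 0; allowable decrease = 187.2 hr.

187.2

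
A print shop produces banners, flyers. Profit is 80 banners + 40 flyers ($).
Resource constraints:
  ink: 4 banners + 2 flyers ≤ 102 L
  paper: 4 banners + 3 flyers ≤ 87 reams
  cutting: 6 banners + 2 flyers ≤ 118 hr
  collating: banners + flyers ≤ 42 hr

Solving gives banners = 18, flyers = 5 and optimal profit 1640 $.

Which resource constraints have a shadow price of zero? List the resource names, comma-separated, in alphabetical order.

collating, ink

ink: 82/102 (slack 20)
paper: 87/87 (binding)
cutting: 118/118 (binding)
collating: 23/42 (slack 19)
By complementary slackness, a constraint with positive slack has shadow price 0 → collating, ink.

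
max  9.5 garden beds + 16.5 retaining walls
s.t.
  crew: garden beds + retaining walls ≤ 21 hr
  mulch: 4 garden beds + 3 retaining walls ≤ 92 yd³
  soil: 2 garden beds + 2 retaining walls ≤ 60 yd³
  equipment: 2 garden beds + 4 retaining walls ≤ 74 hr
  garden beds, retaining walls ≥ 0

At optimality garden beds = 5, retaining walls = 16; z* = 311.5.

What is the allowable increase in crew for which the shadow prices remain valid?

4.8

Binding constraints: crew, equipment. The basis is B = [[1,1],[2,4]] with det 2.
Per unit increase in crew, x* moves by d = (2, -1).
The basis stays optimal until mulch becomes binding; allowable increase = 4.8 hr.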